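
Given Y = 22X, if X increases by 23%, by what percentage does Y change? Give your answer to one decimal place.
23.0%

For Y = 22X:
If X → X(1 + 0.23)
Then Y → Y · (1 + 0.23)^1
     = Y · 1.2300

Percentage change = ((1 + 0.23)^1 − 1) × 100% = 23.0%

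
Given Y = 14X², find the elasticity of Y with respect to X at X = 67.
Elasticity = 2

Elasticity = (dY/dX) · (X/Y)

dY/dX = 28·X
At X = 67: dY/dX = 1876, Y = 62846

Elasticity = 1876 · (67 / 62846) = 2

Interpretation: for a small percentage change in X, the percentage change in Y is approximately 2.00 times as large.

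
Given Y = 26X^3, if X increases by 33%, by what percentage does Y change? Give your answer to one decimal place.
135.3%

For Y = 26X^3:
If X → X(1 + 0.33)
Then Y → Y · (1 + 0.33)^3
     ≈ Y · 2.3526

Percentage change = ((1 + 0.33)^3 − 1) × 100% ≈ 135.3%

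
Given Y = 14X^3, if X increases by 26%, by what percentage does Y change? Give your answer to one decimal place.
100.0%

For Y = 14X^3:
If X → X(1 + 0.26)
Then Y → Y · (1 + 0.26)^3
     ≈ Y · 2.0004

Percentage change = ((1 + 0.26)^3 − 1) × 100% ≈ 100.0%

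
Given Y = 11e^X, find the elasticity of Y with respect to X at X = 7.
Elasticity = 7

Elasticity = (dY/dX) · (X/Y)

dY/dX = 11·e^X
At X = 7: dY/dX = 11·e^7, Y = 11·e^7

Elasticity = (11·e^7) · (7 / (11·e^7)) = 7

Interpretation: for a small percentage change in X, the percentage change in Y is approximately 7.00 times as large.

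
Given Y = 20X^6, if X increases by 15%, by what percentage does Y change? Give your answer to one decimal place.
131.3%

For Y = 20X^6:
If X → X(1 + 0.15)
Then Y → Y · (1 + 0.15)^6
     ≈ Y · 2.3131

Percentage change = ((1 + 0.15)^6 − 1) × 100% ≈ 131.3%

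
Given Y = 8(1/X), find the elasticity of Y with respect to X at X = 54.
Elasticity = -1

Elasticity = (dY/dX) · (X/Y)

dY/dX = -8/X²
At X = 54: dY/dX = -2/729, Y = 4/27

Elasticity = (-2/729) · (54 / (4/27)) = -1

Interpretation: for a small percentage change in X, the percentage change in Y is approximately -1.00 times as large.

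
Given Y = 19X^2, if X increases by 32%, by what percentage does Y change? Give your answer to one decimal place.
74.2%

For Y = 19X^2:
If X → X(1 + 0.32)
Then Y → Y · (1 + 0.32)^2
     = Y · 1.7424

Percentage change = ((1 + 0.32)^2 − 1) × 100% ≈ 74.2%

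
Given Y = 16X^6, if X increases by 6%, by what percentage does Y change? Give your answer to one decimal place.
41.9%

For Y = 16X^6:
If X → X(1 + 0.06)
Then Y → Y · (1 + 0.06)^6
     ≈ Y · 1.4185

Percentage change = ((1 + 0.06)^6 − 1) × 100% ≈ 41.9%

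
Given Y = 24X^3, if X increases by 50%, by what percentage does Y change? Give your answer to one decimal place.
237.5%

For Y = 24X^3:
If X → X(1 + 0.5)
Then Y → Y · (1 + 0.5)^3
     = Y · 3.3750

Percentage change = ((1 + 0.5)^3 − 1) × 100% = 237.5%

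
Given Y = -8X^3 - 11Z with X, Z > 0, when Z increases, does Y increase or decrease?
Y decreases

Taking the partial derivative:
∂Y/∂Z = -11

∂Y/∂Z = -11 < 0 (assuming positive values)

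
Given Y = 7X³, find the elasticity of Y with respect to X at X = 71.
Elasticity = 3

Elasticity = (dY/dX) · (X/Y)

dY/dX = 21·X²
At X = 71: dY/dX = 105861, Y = 2505377

Elasticity = 105861 · (71 / 2505377) = 3

Interpretation: for a small percentage change in X, the percentage change in Y is approximately 3.00 times as large.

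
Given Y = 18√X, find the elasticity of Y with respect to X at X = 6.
Elasticity = 1/2

Elasticity = (dY/dX) · (X/Y)

dY/dX = 9/√X
At X = 6: dY/dX = 3·√6/2, Y = 18·√6

Elasticity = (3·√6/2) · (6 / (18·√6)) = 1/2

Interpretation: for a small percentage change in X, the percentage change in Y is approximately 0.50 times as large.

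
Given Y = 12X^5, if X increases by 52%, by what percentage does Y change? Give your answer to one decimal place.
711.4%

For Y = 12X^5:
If X → X(1 + 0.52)
Then Y → Y · (1 + 0.52)^5
     ≈ Y · 8.1137

Percentage change = ((1 + 0.52)^5 − 1) × 100% ≈ 711.4%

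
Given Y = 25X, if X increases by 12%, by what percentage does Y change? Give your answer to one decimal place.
12.0%

For Y = 25X:
If X → X(1 + 0.12)
Then Y → Y · (1 + 0.12)^1
     = Y · 1.1200

Percentage change = ((1 + 0.12)^1 − 1) × 100% = 12.0%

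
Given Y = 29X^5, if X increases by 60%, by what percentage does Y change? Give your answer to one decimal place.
948.6%

For Y = 29X^5:
If X → X(1 + 0.6)
Then Y → Y · (1 + 0.6)^5
     ≈ Y · 10.4858

Percentage change = ((1 + 0.6)^5 − 1) × 100% ≈ 948.6%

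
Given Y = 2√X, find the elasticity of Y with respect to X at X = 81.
Elasticity = 1/2

Elasticity = (dY/dX) · (X/Y)

dY/dX = 1/√X
At X = 81: dY/dX = 1/9, Y = 18

Elasticity = (1/9) · (81 / 18) = 1/2

Interpretation: for a small percentage change in X, the percentage change in Y is approximately 0.50 times as large.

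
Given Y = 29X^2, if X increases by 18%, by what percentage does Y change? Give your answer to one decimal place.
39.2%

For Y = 29X^2:
If X → X(1 + 0.18)
Then Y → Y · (1 + 0.18)^2
     = Y · 1.3924

Percentage change = ((1 + 0.18)^2 − 1) × 100% ≈ 39.2%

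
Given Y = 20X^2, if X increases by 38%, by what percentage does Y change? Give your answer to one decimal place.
90.4%

For Y = 20X^2:
If X → X(1 + 0.38)
Then Y → Y · (1 + 0.38)^2
     = Y · 1.9044

Percentage change = ((1 + 0.38)^2 − 1) × 100% ≈ 90.4%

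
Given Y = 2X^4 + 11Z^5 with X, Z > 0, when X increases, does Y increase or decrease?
Y increases

Taking the partial derivative:
∂Y/∂X = 8X^3

∂Y/∂X = 8X^3 > 0 (assuming positive values)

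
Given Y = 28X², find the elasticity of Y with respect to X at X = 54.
Elasticity = 2

Elasticity = (dY/dX) · (X/Y)

dY/dX = 56·X
At X = 54: dY/dX = 3024, Y = 81648

Elasticity = 3024 · (54 / 81648) = 2

Interpretation: for a small percentage change in X, the percentage change in Y is approximately 2.00 times as large.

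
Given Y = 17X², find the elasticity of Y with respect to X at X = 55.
Elasticity = 2

Elasticity = (dY/dX) · (X/Y)

dY/dX = 34·X
At X = 55: dY/dX = 1870, Y = 51425

Elasticity = 1870 · (55 / 51425) = 2

Interpretation: for a small percentage change in X, the percentage change in Y is approximately 2.00 times as large.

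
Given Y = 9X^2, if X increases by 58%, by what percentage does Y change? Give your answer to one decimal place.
149.6%

For Y = 9X^2:
If X → X(1 + 0.58)
Then Y → Y · (1 + 0.58)^2
     = Y · 2.4964

Percentage change = ((1 + 0.58)^2 − 1) × 100% ≈ 149.6%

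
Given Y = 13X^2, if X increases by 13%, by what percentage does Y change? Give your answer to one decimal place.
27.7%

For Y = 13X^2:
If X → X(1 + 0.13)
Then Y → Y · (1 + 0.13)^2
     = Y · 1.2769

Percentage change = ((1 + 0.13)^2 − 1) × 100% ≈ 27.7%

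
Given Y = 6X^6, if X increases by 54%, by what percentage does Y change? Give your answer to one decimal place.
1233.9%

For Y = 6X^6:
If X → X(1 + 0.54)
Then Y → Y · (1 + 0.54)^6
     ≈ Y · 13.3390

Percentage change = ((1 + 0.54)^6 − 1) × 100% ≈ 1233.9%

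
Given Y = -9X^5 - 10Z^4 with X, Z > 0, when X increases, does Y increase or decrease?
Y decreases

Taking the partial derivative:
∂Y/∂X = -45X^4

∂Y/∂X = -45X^4 < 0 (assuming positive values)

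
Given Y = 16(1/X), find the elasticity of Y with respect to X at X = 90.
Elasticity = -1

Elasticity = (dY/dX) · (X/Y)

dY/dX = -16/X²
At X = 90: dY/dX = -4/2025, Y = 8/45

Elasticity = (-4/2025) · (90 / (8/45)) = -1

Interpretation: for a small percentage change in X, the percentage change in Y is approximately -1.00 times as large.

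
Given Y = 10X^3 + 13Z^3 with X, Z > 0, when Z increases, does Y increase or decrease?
Y increases

Taking the partial derivative:
∂Y/∂Z = 39Z^2

∂Y/∂Z = 39Z^2 > 0 (assuming positive values)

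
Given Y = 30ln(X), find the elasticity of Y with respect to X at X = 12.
Elasticity = 1/ln(12) ≈ 0.4024

Elasticity = (dY/dX) · (X/Y)

dY/dX = 30/X
At X = 12: dY/dX = 5/2, Y = 30·ln(12)

Elasticity = (5/2) · (12 / (30·ln(12))) = 1/ln(12) ≈ 0.4024

Interpretation: for a small percentage change in X, the percentage change in Y is approximately 0.40 times as large.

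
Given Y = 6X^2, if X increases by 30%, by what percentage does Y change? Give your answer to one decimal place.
69.0%

For Y = 6X^2:
If X → X(1 + 0.3)
Then Y → Y · (1 + 0.3)^2
     = Y · 1.6900

Percentage change = ((1 + 0.3)^2 − 1) × 100% = 69.0%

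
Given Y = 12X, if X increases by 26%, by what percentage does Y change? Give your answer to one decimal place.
26.0%

For Y = 12X:
If X → X(1 + 0.26)
Then Y → Y · (1 + 0.26)^1
     = Y · 1.2600

Percentage change = ((1 + 0.26)^1 − 1) × 100% = 26.0%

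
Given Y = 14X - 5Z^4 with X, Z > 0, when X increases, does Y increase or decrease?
Y increases

Taking the partial derivative:
∂Y/∂X = 14

∂Y/∂X = 14 > 0 (assuming positive values)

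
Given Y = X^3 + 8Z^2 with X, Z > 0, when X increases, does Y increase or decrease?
Y increases

Taking the partial derivative:
∂Y/∂X = 3X^2

∂Y/∂X = 3X^2 > 0 (assuming positive values)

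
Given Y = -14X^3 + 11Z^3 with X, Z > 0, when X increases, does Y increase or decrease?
Y decreases

Taking the partial derivative:
∂Y/∂X = -42X^2

∂Y/∂X = -42X^2 < 0 (assuming positive values)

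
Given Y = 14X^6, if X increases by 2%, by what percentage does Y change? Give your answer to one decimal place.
12.6%

For Y = 14X^6:
If X → X(1 + 0.02)
Then Y → Y · (1 + 0.02)^6
     ≈ Y · 1.1262

Percentage change = ((1 + 0.02)^6 − 1) × 100% ≈ 12.6%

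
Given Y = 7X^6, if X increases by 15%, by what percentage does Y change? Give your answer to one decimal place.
131.3%

For Y = 7X^6:
If X → X(1 + 0.15)
Then Y → Y · (1 + 0.15)^6
     ≈ Y · 2.3131

Percentage change = ((1 + 0.15)^6 − 1) × 100% ≈ 131.3%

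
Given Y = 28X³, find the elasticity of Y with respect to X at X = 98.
Elasticity = 3

Elasticity = (dY/dX) · (X/Y)

dY/dX = 84·X²
At X = 98: dY/dX = 806736, Y = 26353376

Elasticity = 806736 · (98 / 26353376) = 3

Interpretation: for a small percentage change in X, the percentage change in Y is approximately 3.00 times as large.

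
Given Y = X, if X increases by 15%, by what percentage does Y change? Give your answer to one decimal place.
15.0%

For Y = X:
If X → X(1 + 0.15)
Then Y → Y · (1 + 0.15)^1
     = Y · 1.1500

Percentage change = ((1 + 0.15)^1 − 1) × 100% = 15.0%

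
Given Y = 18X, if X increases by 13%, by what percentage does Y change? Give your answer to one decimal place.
13.0%

For Y = 18X:
If X → X(1 + 0.13)
Then Y → Y · (1 + 0.13)^1
     = Y · 1.1300

Percentage change = ((1 + 0.13)^1 − 1) × 100% = 13.0%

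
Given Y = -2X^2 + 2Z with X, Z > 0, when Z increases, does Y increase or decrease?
Y increases

Taking the partial derivative:
∂Y/∂Z = 2

∂Y/∂Z = 2 > 0 (assuming positive values)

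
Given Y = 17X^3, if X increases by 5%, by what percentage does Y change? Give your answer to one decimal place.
15.8%

For Y = 17X^3:
If X → X(1 + 0.05)
Then Y → Y · (1 + 0.05)^3
     ≈ Y · 1.1576

Percentage change = ((1 + 0.05)^3 − 1) × 100% ≈ 15.8%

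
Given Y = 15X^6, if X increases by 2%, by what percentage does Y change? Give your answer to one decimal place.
12.6%

For Y = 15X^6:
If X → X(1 + 0.02)
Then Y → Y · (1 + 0.02)^6
     ≈ Y · 1.1262

Percentage change = ((1 + 0.02)^6 − 1) × 100% ≈ 12.6%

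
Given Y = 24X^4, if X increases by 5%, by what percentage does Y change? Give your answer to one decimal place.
21.6%

For Y = 24X^4:
If X → X(1 + 0.05)
Then Y → Y · (1 + 0.05)^4
     ≈ Y · 1.2155

Percentage change = ((1 + 0.05)^4 − 1) × 100% ≈ 21.6%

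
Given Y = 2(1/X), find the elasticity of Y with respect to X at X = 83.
Elasticity = -1

Elasticity = (dY/dX) · (X/Y)

dY/dX = -2/X²
At X = 83: dY/dX = -2/6889, Y = 2/83

Elasticity = (-2/6889) · (83 / (2/83)) = -1

Interpretation: for a small percentage change in X, the percentage change in Y is approximately -1.00 times as large.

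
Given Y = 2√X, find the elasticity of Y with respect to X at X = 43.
Elasticity = 1/2

Elasticity = (dY/dX) · (X/Y)

dY/dX = 1/√X
At X = 43: dY/dX = √43/43, Y = 2·√43

Elasticity = (√43/43) · (43 / (2·√43)) = 1/2

Interpretation: for a small percentage change in X, the percentage change in Y is approximately 0.50 times as large.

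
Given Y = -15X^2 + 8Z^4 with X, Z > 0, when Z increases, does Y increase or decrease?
Y increases

Taking the partial derivative:
∂Y/∂Z = 32Z^3

∂Y/∂Z = 32Z^3 > 0 (assuming positive values)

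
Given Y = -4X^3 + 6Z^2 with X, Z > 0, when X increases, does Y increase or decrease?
Y decreases

Taking the partial derivative:
∂Y/∂X = -12X^2

∂Y/∂X = -12X^2 < 0 (assuming positive values)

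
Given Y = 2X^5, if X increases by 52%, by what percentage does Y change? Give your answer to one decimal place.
711.4%

For Y = 2X^5:
If X → X(1 + 0.52)
Then Y → Y · (1 + 0.52)^5
     ≈ Y · 8.1137

Percentage change = ((1 + 0.52)^5 − 1) × 100% ≈ 711.4%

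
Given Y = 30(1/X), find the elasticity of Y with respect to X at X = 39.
Elasticity = -1

Elasticity = (dY/dX) · (X/Y)

dY/dX = -30/X²
At X = 39: dY/dX = -10/507, Y = 10/13

Elasticity = (-10/507) · (39 / (10/13)) = -1

Interpretation: for a small percentage change in X, the percentage change in Y is approximately -1.00 times as large.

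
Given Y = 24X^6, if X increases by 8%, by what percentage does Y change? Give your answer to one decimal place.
58.7%

For Y = 24X^6:
If X → X(1 + 0.08)
Then Y → Y · (1 + 0.08)^6
     ≈ Y · 1.5869

Percentage change = ((1 + 0.08)^6 − 1) × 100% ≈ 58.7%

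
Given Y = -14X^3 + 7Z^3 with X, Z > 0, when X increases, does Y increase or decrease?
Y decreases

Taking the partial derivative:
∂Y/∂X = -42X^2

∂Y/∂X = -42X^2 < 0 (assuming positive values)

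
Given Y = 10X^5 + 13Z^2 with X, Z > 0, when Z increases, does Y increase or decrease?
Y increases

Taking the partial derivative:
∂Y/∂Z = 26Z

∂Y/∂Z = 26Z > 0 (assuming positive values)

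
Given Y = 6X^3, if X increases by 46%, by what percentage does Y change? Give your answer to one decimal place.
211.2%

For Y = 6X^3:
If X → X(1 + 0.46)
Then Y → Y · (1 + 0.46)^3
     ≈ Y · 3.1121

Percentage change = ((1 + 0.46)^3 − 1) × 100% ≈ 211.2%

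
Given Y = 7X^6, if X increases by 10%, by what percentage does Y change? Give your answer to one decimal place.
77.2%

For Y = 7X^6:
If X → X(1 + 0.1)
Then Y → Y · (1 + 0.1)^6
     ≈ Y · 1.7716

Percentage change = ((1 + 0.1)^6 − 1) × 100% ≈ 77.2%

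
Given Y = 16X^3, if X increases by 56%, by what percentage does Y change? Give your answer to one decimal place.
279.6%

For Y = 16X^3:
If X → X(1 + 0.56)
Then Y → Y · (1 + 0.56)^3
     ≈ Y · 3.7964

Percentage change = ((1 + 0.56)^3 − 1) × 100% ≈ 279.6%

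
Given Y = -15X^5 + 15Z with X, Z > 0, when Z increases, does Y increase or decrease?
Y increases

Taking the partial derivative:
∂Y/∂Z = 15

∂Y/∂Z = 15 > 0 (assuming positive values)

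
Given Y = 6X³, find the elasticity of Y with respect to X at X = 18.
Elasticity = 3

Elasticity = (dY/dX) · (X/Y)

dY/dX = 18·X²
At X = 18: dY/dX = 5832, Y = 34992

Elasticity = 5832 · (18 / 34992) = 3

Interpretation: for a small percentage change in X, the percentage change in Y is approximately 3.00 times as large.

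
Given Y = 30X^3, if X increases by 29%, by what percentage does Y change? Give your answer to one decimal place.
114.7%

For Y = 30X^3:
If X → X(1 + 0.29)
Then Y → Y · (1 + 0.29)^3
     ≈ Y · 2.1467

Percentage change = ((1 + 0.29)^3 − 1) × 100% ≈ 114.7%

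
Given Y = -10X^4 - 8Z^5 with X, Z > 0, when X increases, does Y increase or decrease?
Y decreases

Taking the partial derivative:
∂Y/∂X = -40X^3

∂Y/∂X = -40X^3 < 0 (assuming positive values)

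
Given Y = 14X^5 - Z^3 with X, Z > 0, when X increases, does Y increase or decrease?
Y increases

Taking the partial derivative:
∂Y/∂X = 70X^4

∂Y/∂X = 70X^4 > 0 (assuming positive values)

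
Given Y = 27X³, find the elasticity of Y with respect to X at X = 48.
Elasticity = 3

Elasticity = (dY/dX) · (X/Y)

dY/dX = 81·X²
At X = 48: dY/dX = 186624, Y = 2985984

Elasticity = 186624 · (48 / 2985984) = 3

Interpretation: for a small percentage change in X, the percentage change in Y is approximately 3.00 times as large.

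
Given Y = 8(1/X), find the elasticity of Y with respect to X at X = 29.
Elasticity = -1

Elasticity = (dY/dX) · (X/Y)

dY/dX = -8/X²
At X = 29: dY/dX = -8/841, Y = 8/29

Elasticity = (-8/841) · (29 / (8/29)) = -1

Interpretation: for a small percentage change in X, the percentage change in Y is approximately -1.00 times as large.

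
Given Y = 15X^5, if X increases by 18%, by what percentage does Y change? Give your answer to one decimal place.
128.8%

For Y = 15X^5:
If X → X(1 + 0.18)
Then Y → Y · (1 + 0.18)^5
     ≈ Y · 2.2878

Percentage change = ((1 + 0.18)^5 − 1) × 100% ≈ 128.8%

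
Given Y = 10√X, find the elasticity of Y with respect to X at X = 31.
Elasticity = 1/2

Elasticity = (dY/dX) · (X/Y)

dY/dX = 5/√X
At X = 31: dY/dX = 5·√31/31, Y = 10·√31

Elasticity = (5·√31/31) · (31 / (10·√31)) = 1/2

Interpretation: for a small percentage change in X, the percentage change in Y is approximately 0.50 times as large.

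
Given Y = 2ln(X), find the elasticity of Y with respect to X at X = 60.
Elasticity = 1/ln(60) ≈ 0.2442

Elasticity = (dY/dX) · (X/Y)

dY/dX = 2/X
At X = 60: dY/dX = 1/30, Y = 2·ln(60)

Elasticity = (1/30) · (60 / (2·ln(60))) = 1/ln(60) ≈ 0.2442

Interpretation: for a small percentage change in X, the percentage change in Y is approximately 0.24 times as large.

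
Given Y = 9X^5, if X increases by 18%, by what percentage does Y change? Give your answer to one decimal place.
128.8%

For Y = 9X^5:
If X → X(1 + 0.18)
Then Y → Y · (1 + 0.18)^5
     ≈ Y · 2.2878

Percentage change = ((1 + 0.18)^5 − 1) × 100% ≈ 128.8%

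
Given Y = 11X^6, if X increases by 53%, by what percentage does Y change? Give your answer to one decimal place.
1182.8%

For Y = 11X^6:
If X → X(1 + 0.53)
Then Y → Y · (1 + 0.53)^6
     ≈ Y · 12.8277

Percentage change = ((1 + 0.53)^6 − 1) × 100% ≈ 1182.8%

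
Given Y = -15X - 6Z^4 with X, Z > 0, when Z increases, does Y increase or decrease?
Y decreases

Taking the partial derivative:
∂Y/∂Z = -24Z^3

∂Y/∂Z = -24Z^3 < 0 (assuming positive values)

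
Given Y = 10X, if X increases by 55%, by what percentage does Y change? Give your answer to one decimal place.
55.0%

For Y = 10X:
If X → X(1 + 0.55)
Then Y → Y · (1 + 0.55)^1
     = Y · 1.5500

Percentage change = ((1 + 0.55)^1 − 1) × 100% = 55.0%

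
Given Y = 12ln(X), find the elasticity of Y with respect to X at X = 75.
Elasticity = 1/ln(75) ≈ 0.2316

Elasticity = (dY/dX) · (X/Y)

dY/dX = 12/X
At X = 75: dY/dX = 4/25, Y = 12·ln(75)

Elasticity = (4/25) · (75 / (12·ln(75))) = 1/ln(75) ≈ 0.2316

Interpretation: for a small percentage change in X, the percentage change in Y is approximately 0.23 times as large.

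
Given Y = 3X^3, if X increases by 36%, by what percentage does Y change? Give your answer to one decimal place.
151.5%

For Y = 3X^3:
If X → X(1 + 0.36)
Then Y → Y · (1 + 0.36)^3
     ≈ Y · 2.5155

Percentage change = ((1 + 0.36)^3 − 1) × 100% ≈ 151.5%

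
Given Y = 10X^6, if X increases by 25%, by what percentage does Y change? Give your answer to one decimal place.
281.5%

For Y = 10X^6:
If X → X(1 + 0.25)
Then Y → Y · (1 + 0.25)^6
     ≈ Y · 3.8147

Percentage change = ((1 + 0.25)^6 − 1) × 100% ≈ 281.5%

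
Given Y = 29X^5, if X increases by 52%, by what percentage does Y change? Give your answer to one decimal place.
711.4%

For Y = 29X^5:
If X → X(1 + 0.52)
Then Y → Y · (1 + 0.52)^5
     ≈ Y · 8.1137

Percentage change = ((1 + 0.52)^5 − 1) × 100% ≈ 711.4%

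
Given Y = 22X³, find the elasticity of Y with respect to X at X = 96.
Elasticity = 3

Elasticity = (dY/dX) · (X/Y)

dY/dX = 66·X²
At X = 96: dY/dX = 608256, Y = 19464192

Elasticity = 608256 · (96 / 19464192) = 3

Interpretation: for a small percentage change in X, the percentage change in Y is approximately 3.00 times as large.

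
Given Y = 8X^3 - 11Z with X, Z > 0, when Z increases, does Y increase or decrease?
Y decreases

Taking the partial derivative:
∂Y/∂Z = -11

∂Y/∂Z = -11 < 0 (assuming positive values)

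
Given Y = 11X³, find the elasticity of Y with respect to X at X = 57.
Elasticity = 3

Elasticity = (dY/dX) · (X/Y)

dY/dX = 33·X²
At X = 57: dY/dX = 107217, Y = 2037123

Elasticity = 107217 · (57 / 2037123) = 3

Interpretation: for a small percentage change in X, the percentage change in Y is approximately 3.00 times as large.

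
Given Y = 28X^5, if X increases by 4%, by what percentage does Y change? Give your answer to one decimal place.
21.7%

For Y = 28X^5:
If X → X(1 + 0.04)
Then Y → Y · (1 + 0.04)^5
     ≈ Y · 1.2167

Percentage change = ((1 + 0.04)^5 − 1) × 100% ≈ 21.7%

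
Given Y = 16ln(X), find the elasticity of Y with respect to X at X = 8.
Elasticity = 1/ln(8) ≈ 0.4809

Elasticity = (dY/dX) · (X/Y)

dY/dX = 16/X
At X = 8: dY/dX = 2, Y = 16·ln(8)

Elasticity = 2 · (8 / (16·ln(8))) = 1/ln(8) ≈ 0.4809

Interpretation: for a small percentage change in X, the percentage change in Y is approximately 0.48 times as large.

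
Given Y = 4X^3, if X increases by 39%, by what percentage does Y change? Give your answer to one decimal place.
168.6%

For Y = 4X^3:
If X → X(1 + 0.39)
Then Y → Y · (1 + 0.39)^3
     ≈ Y · 2.6856

Percentage change = ((1 + 0.39)^3 − 1) × 100% ≈ 168.6%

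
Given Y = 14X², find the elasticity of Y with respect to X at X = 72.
Elasticity = 2

Elasticity = (dY/dX) · (X/Y)

dY/dX = 28·X
At X = 72: dY/dX = 2016, Y = 72576

Elasticity = 2016 · (72 / 72576) = 2

Interpretation: for a small percentage change in X, the percentage change in Y is approximately 2.00 times as large.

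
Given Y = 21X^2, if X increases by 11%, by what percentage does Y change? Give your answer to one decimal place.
23.2%

For Y = 21X^2:
If X → X(1 + 0.11)
Then Y → Y · (1 + 0.11)^2
     = Y · 1.2321

Percentage change = ((1 + 0.11)^2 − 1) × 100% ≈ 23.2%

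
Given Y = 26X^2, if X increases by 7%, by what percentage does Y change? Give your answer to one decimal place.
14.5%

For Y = 26X^2:
If X → X(1 + 0.07)
Then Y → Y · (1 + 0.07)^2
     = Y · 1.1449

Percentage change = ((1 + 0.07)^2 − 1) × 100% ≈ 14.5%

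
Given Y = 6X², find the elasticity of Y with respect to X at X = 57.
Elasticity = 2

Elasticity = (dY/dX) · (X/Y)

dY/dX = 12·X
At X = 57: dY/dX = 684, Y = 19494

Elasticity = 684 · (57 / 19494) = 2

Interpretation: for a small percentage change in X, the percentage change in Y is approximately 2.00 times as large.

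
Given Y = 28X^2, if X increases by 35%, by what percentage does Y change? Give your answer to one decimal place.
82.3%

For Y = 28X^2:
If X → X(1 + 0.35)
Then Y → Y · (1 + 0.35)^2
     = Y · 1.8225

Percentage change = ((1 + 0.35)^2 − 1) × 100% ≈ 82.3%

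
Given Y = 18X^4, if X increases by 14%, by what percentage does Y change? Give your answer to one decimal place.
68.9%

For Y = 18X^4:
If X → X(1 + 0.14)
Then Y → Y · (1 + 0.14)^4
     ≈ Y · 1.6890

Percentage change = ((1 + 0.14)^4 − 1) × 100% ≈ 68.9%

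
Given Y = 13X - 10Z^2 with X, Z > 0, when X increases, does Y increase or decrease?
Y increases

Taking the partial derivative:
∂Y/∂X = 13

∂Y/∂X = 13 > 0 (assuming positive values)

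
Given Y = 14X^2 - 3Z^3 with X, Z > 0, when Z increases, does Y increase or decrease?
Y decreases

Taking the partial derivative:
∂Y/∂Z = -9Z^2

∂Y/∂Z = -9Z^2 < 0 (assuming positive values)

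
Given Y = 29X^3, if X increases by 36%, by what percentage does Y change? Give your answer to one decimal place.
151.5%

For Y = 29X^3:
If X → X(1 + 0.36)
Then Y → Y · (1 + 0.36)^3
     ≈ Y · 2.5155

Percentage change = ((1 + 0.36)^3 − 1) × 100% ≈ 151.5%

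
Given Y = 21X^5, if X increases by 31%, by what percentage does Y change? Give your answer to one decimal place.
285.8%

For Y = 21X^5:
If X → X(1 + 0.31)
Then Y → Y · (1 + 0.31)^5
     ≈ Y · 3.8579

Percentage change = ((1 + 0.31)^5 − 1) × 100% ≈ 285.8%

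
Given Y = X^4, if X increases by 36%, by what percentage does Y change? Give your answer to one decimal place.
242.1%

For Y = X^4:
If X → X(1 + 0.36)
Then Y → Y · (1 + 0.36)^4
     ≈ Y · 3.4210

Percentage change = ((1 + 0.36)^4 − 1) × 100% ≈ 242.1%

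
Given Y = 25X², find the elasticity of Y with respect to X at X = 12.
Elasticity = 2

Elasticity = (dY/dX) · (X/Y)

dY/dX = 50·X
At X = 12: dY/dX = 600, Y = 3600

Elasticity = 600 · (12 / 3600) = 2

Interpretation: for a small percentage change in X, the percentage change in Y is approximately 2.00 times as large.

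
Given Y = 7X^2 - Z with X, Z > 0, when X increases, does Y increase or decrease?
Y increases

Taking the partial derivative:
∂Y/∂X = 14X

∂Y/∂X = 14X > 0 (assuming positive values)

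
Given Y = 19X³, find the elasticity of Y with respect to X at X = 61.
Elasticity = 3

Elasticity = (dY/dX) · (X/Y)

dY/dX = 57·X²
At X = 61: dY/dX = 212097, Y = 4312639

Elasticity = 212097 · (61 / 4312639) = 3

Interpretation: for a small percentage change in X, the percentage change in Y is approximately 3.00 times as large.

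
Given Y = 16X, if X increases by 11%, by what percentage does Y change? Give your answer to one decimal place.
11.0%

For Y = 16X:
If X → X(1 + 0.11)
Then Y → Y · (1 + 0.11)^1
     = Y · 1.1100

Percentage change = ((1 + 0.11)^1 − 1) × 100% = 11.0%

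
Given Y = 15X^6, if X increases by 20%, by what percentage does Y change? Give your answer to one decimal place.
198.6%

For Y = 15X^6:
If X → X(1 + 0.2)
Then Y → Y · (1 + 0.2)^6
     ≈ Y · 2.9860

Percentage change = ((1 + 0.2)^6 − 1) × 100% ≈ 198.6%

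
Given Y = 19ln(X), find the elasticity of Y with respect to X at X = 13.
Elasticity = 1/ln(13) ≈ 0.3899

Elasticity = (dY/dX) · (X/Y)

dY/dX = 19/X
At X = 13: dY/dX = 19/13, Y = 19·ln(13)

Elasticity = (19/13) · (13 / (19·ln(13))) = 1/ln(13) ≈ 0.3899

Interpretation: for a small percentage change in X, the percentage change in Y is approximately 0.39 times as large.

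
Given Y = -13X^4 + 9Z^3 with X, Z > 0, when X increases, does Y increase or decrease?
Y decreases

Taking the partial derivative:
∂Y/∂X = -52X^3

∂Y/∂X = -52X^3 < 0 (assuming positive values)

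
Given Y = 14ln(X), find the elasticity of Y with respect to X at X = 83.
Elasticity = 1/ln(83) ≈ 0.2263

Elasticity = (dY/dX) · (X/Y)

dY/dX = 14/X
At X = 83: dY/dX = 14/83, Y = 14·ln(83)

Elasticity = (14/83) · (83 / (14·ln(83))) = 1/ln(83) ≈ 0.2263

Interpretation: for a small percentage change in X, the percentage change in Y is approximately 0.23 times as large.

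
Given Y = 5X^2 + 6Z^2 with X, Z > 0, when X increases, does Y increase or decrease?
Y increases

Taking the partial derivative:
∂Y/∂X = 10X

∂Y/∂X = 10X > 0 (assuming positive values)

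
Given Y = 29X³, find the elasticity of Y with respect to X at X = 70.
Elasticity = 3

Elasticity = (dY/dX) · (X/Y)

dY/dX = 87·X²
At X = 70: dY/dX = 426300, Y = 9947000

Elasticity = 426300 · (70 / 9947000) = 3

Interpretation: for a small percentage change in X, the percentage change in Y is approximately 3.00 times as large.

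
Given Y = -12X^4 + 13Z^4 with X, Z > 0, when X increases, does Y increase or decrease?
Y decreases

Taking the partial derivative:
∂Y/∂X = -48X^3

∂Y/∂X = -48X^3 < 0 (assuming positive values)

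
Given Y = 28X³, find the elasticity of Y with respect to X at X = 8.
Elasticity = 3

Elasticity = (dY/dX) · (X/Y)

dY/dX = 84·X²
At X = 8: dY/dX = 5376, Y = 14336

Elasticity = 5376 · (8 / 14336) = 3

Interpretation: for a small percentage change in X, the percentage change in Y is approximately 3.00 times as large.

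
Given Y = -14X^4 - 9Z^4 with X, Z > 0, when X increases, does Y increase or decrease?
Y decreases

Taking the partial derivative:
∂Y/∂X = -56X^3

∂Y/∂X = -56X^3 < 0 (assuming positive values)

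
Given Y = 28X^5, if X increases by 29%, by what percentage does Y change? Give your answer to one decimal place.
257.2%

For Y = 28X^5:
If X → X(1 + 0.29)
Then Y → Y · (1 + 0.29)^5
     ≈ Y · 3.5723

Percentage change = ((1 + 0.29)^5 − 1) × 100% ≈ 257.2%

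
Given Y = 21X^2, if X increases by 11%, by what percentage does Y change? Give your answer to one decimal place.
23.2%

For Y = 21X^2:
If X → X(1 + 0.11)
Then Y → Y · (1 + 0.11)^2
     = Y · 1.2321

Percentage change = ((1 + 0.11)^2 − 1) × 100% ≈ 23.2%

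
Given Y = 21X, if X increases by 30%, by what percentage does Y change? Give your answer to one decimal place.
30.0%

For Y = 21X:
If X → X(1 + 0.3)
Then Y → Y · (1 + 0.3)^1
     = Y · 1.3000

Percentage change = ((1 + 0.3)^1 − 1) × 100% = 30.0%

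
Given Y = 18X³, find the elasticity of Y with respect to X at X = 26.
Elasticity = 3

Elasticity = (dY/dX) · (X/Y)

dY/dX = 54·X²
At X = 26: dY/dX = 36504, Y = 316368

Elasticity = 36504 · (26 / 316368) = 3

Interpretation: for a small percentage change in X, the percentage change in Y is approximately 3.00 times as large.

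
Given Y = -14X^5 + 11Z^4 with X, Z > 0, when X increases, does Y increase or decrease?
Y decreases

Taking the partial derivative:
∂Y/∂X = -70X^4

∂Y/∂X = -70X^4 < 0 (assuming positive values)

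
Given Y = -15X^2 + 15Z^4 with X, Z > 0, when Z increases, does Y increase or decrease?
Y increases

Taking the partial derivative:
∂Y/∂Z = 60Z^3

∂Y/∂Z = 60Z^3 > 0 (assuming positive values)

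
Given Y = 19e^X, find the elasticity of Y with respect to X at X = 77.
Elasticity = 77

Elasticity = (dY/dX) · (X/Y)

dY/dX = 19·e^X
At X = 77: dY/dX = 19·e^77, Y = 19·e^77

Elasticity = (19·e^77) · (77 / (19·e^77)) = 77

Interpretation: for a small percentage change in X, the percentage change in Y is approximately 77.00 times as large.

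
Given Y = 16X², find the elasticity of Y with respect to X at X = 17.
Elasticity = 2

Elasticity = (dY/dX) · (X/Y)

dY/dX = 32·X
At X = 17: dY/dX = 544, Y = 4624

Elasticity = 544 · (17 / 4624) = 2

Interpretation: for a small percentage change in X, the percentage change in Y is approximately 2.00 times as large.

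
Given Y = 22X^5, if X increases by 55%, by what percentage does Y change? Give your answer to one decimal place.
794.7%

For Y = 22X^5:
If X → X(1 + 0.55)
Then Y → Y · (1 + 0.55)^5
     ≈ Y · 8.9466

Percentage change = ((1 + 0.55)^5 − 1) × 100% ≈ 794.7%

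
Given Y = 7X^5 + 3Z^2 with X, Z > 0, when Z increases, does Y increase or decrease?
Y increases

Taking the partial derivative:
∂Y/∂Z = 6Z

∂Y/∂Z = 6Z > 0 (assuming positive values)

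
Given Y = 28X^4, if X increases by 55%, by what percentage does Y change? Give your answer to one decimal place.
477.2%

For Y = 28X^4:
If X → X(1 + 0.55)
Then Y → Y · (1 + 0.55)^4
     ≈ Y · 5.7720

Percentage change = ((1 + 0.55)^4 − 1) × 100% ≈ 477.2%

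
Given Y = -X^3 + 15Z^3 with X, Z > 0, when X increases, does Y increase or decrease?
Y decreases

Taking the partial derivative:
∂Y/∂X = -3X^2

∂Y/∂X = -3X^2 < 0 (assuming positive values)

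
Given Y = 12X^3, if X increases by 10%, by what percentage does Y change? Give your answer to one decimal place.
33.1%

For Y = 12X^3:
If X → X(1 + 0.1)
Then Y → Y · (1 + 0.1)^3
     = Y · 1.3310

Percentage change = ((1 + 0.1)^3 − 1) × 100% = 33.1%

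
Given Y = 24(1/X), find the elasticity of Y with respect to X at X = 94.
Elasticity = -1

Elasticity = (dY/dX) · (X/Y)

dY/dX = -24/X²
At X = 94: dY/dX = -6/2209, Y = 12/47

Elasticity = (-6/2209) · (94 / (12/47)) = -1

Interpretation: for a small percentage change in X, the percentage change in Y is approximately -1.00 times as large.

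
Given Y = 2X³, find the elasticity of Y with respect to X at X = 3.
Elasticity = 3

Elasticity = (dY/dX) · (X/Y)

dY/dX = 6·X²
At X = 3: dY/dX = 54, Y = 54

Elasticity = 54 · (3 / 54) = 3

Interpretation: for a small percentage change in X, the percentage change in Y is approximately 3.00 times as large.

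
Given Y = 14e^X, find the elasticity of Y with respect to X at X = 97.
Elasticity = 97

Elasticity = (dY/dX) · (X/Y)

dY/dX = 14·e^X
At X = 97: dY/dX = 14·e^97, Y = 14·e^97

Elasticity = (14·e^97) · (97 / (14·e^97)) = 97

Interpretation: for a small percentage change in X, the percentage change in Y is approximately 97.00 times as large.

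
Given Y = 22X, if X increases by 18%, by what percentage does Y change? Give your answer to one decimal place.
18.0%

For Y = 22X:
If X → X(1 + 0.18)
Then Y → Y · (1 + 0.18)^1
     = Y · 1.1800

Percentage change = ((1 + 0.18)^1 − 1) × 100% = 18.0%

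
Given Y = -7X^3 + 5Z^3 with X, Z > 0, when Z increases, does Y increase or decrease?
Y increases

Taking the partial derivative:
∂Y/∂Z = 15Z^2

∂Y/∂Z = 15Z^2 > 0 (assuming positive values)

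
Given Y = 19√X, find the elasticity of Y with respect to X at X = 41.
Elasticity = 1/2

Elasticity = (dY/dX) · (X/Y)

dY/dX = 19/(2·√X)
At X = 41: dY/dX = 19·√41/82, Y = 19·√41

Elasticity = (19·√41/82) · (41 / (19·√41)) = 1/2

Interpretation: for a small percentage change in X, the percentage change in Y is approximately 0.50 times as large.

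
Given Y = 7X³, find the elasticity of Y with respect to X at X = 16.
Elasticity = 3

Elasticity = (dY/dX) · (X/Y)

dY/dX = 21·X²
At X = 16: dY/dX = 5376, Y = 28672

Elasticity = 5376 · (16 / 28672) = 3

Interpretation: for a small percentage change in X, the percentage change in Y is approximately 3.00 times as large.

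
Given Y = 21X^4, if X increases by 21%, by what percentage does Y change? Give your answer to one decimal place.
114.4%

For Y = 21X^4:
If X → X(1 + 0.21)
Then Y → Y · (1 + 0.21)^4
     ≈ Y · 2.1436

Percentage change = ((1 + 0.21)^4 − 1) × 100% ≈ 114.4%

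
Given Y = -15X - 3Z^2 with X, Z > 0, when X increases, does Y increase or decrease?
Y decreases

Taking the partial derivative:
∂Y/∂X = -15

∂Y/∂X = -15 < 0 (assuming positive values)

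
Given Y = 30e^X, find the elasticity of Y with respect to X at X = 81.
Elasticity = 81

Elasticity = (dY/dX) · (X/Y)

dY/dX = 30·e^X
At X = 81: dY/dX = 30·e^81, Y = 30·e^81

Elasticity = (30·e^81) · (81 / (30·e^81)) = 81

Interpretation: for a small percentage change in X, the percentage change in Y is approximately 81.00 times as large.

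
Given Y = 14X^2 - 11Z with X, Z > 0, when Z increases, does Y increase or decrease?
Y decreases

Taking the partial derivative:
∂Y/∂Z = -11

∂Y/∂Z = -11 < 0 (assuming positive values)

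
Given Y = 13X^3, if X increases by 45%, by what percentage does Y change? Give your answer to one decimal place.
204.9%

For Y = 13X^3:
If X → X(1 + 0.45)
Then Y → Y · (1 + 0.45)^3
     ≈ Y · 3.0486

Percentage change = ((1 + 0.45)^3 − 1) × 100% ≈ 204.9%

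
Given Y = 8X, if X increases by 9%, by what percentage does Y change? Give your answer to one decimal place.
9.0%

For Y = 8X:
If X → X(1 + 0.09)
Then Y → Y · (1 + 0.09)^1
     = Y · 1.0900

Percentage change = ((1 + 0.09)^1 − 1) × 100% = 9.0%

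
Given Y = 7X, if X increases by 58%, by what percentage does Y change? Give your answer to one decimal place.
58.0%

For Y = 7X:
If X → X(1 + 0.58)
Then Y → Y · (1 + 0.58)^1
     = Y · 1.5800

Percentage change = ((1 + 0.58)^1 − 1) × 100% = 58.0%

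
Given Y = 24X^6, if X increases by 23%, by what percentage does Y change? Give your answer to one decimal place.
246.3%

For Y = 24X^6:
If X → X(1 + 0.23)
Then Y → Y · (1 + 0.23)^6
     ≈ Y · 3.4628

Percentage change = ((1 + 0.23)^6 − 1) × 100% ≈ 246.3%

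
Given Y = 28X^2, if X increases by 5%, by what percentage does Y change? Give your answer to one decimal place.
10.3%

For Y = 28X^2:
If X → X(1 + 0.05)
Then Y → Y · (1 + 0.05)^2
     = Y · 1.1025

Percentage change = ((1 + 0.05)^2 − 1) × 100% ≈ 10.3%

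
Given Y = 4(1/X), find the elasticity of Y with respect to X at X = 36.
Elasticity = -1

Elasticity = (dY/dX) · (X/Y)

dY/dX = -4/X²
At X = 36: dY/dX = -1/324, Y = 1/9

Elasticity = (-1/324) · (36 / (1/9)) = -1

Interpretation: for a small percentage change in X, the percentage change in Y is approximately -1.00 times as large.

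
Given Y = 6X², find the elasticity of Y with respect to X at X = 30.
Elasticity = 2

Elasticity = (dY/dX) · (X/Y)

dY/dX = 12·X
At X = 30: dY/dX = 360, Y = 5400

Elasticity = 360 · (30 / 5400) = 2

Interpretation: for a small percentage change in X, the percentage change in Y is approximately 2.00 times as large.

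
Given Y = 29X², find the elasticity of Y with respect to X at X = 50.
Elasticity = 2

Elasticity = (dY/dX) · (X/Y)

dY/dX = 58·X
At X = 50: dY/dX = 2900, Y = 72500

Elasticity = 2900 · (50 / 72500) = 2

Interpretation: for a small percentage change in X, the percentage change in Y is approximately 2.00 times as large.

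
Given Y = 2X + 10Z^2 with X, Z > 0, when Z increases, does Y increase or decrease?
Y increases

Taking the partial derivative:
∂Y/∂Z = 20Z

∂Y/∂Z = 20Z > 0 (assuming positive values)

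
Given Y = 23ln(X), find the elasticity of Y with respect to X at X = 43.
Elasticity = 1/ln(43) ≈ 0.2659

Elasticity = (dY/dX) · (X/Y)

dY/dX = 23/X
At X = 43: dY/dX = 23/43, Y = 23·ln(43)

Elasticity = (23/43) · (43 / (23·ln(43))) = 1/ln(43) ≈ 0.2659

Interpretation: for a small percentage change in X, the percentage change in Y is approximately 0.27 times as large.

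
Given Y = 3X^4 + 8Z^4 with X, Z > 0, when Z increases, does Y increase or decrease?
Y increases

Taking the partial derivative:
∂Y/∂Z = 32Z^3

∂Y/∂Z = 32Z^3 > 0 (assuming positive values)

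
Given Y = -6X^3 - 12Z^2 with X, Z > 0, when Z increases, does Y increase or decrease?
Y decreases

Taking the partial derivative:
∂Y/∂Z = -24Z

∂Y/∂Z = -24Z < 0 (assuming positive values)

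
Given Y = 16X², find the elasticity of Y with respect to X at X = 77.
Elasticity = 2

Elasticity = (dY/dX) · (X/Y)

dY/dX = 32·X
At X = 77: dY/dX = 2464, Y = 94864

Elasticity = 2464 · (77 / 94864) = 2

Interpretation: for a small percentage change in X, the percentage change in Y is approximately 2.00 times as large.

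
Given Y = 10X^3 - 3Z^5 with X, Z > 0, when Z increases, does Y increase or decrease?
Y decreases

Taking the partial derivative:
∂Y/∂Z = -15Z^4

∂Y/∂Z = -15Z^4 < 0 (assuming positive values)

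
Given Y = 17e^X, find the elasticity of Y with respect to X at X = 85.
Elasticity = 85

Elasticity = (dY/dX) · (X/Y)

dY/dX = 17·e^X
At X = 85: dY/dX = 17·e^85, Y = 17·e^85

Elasticity = (17·e^85) · (85 / (17·e^85)) = 85

Interpretation: for a small percentage change in X, the percentage change in Y is approximately 85.00 times as large.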